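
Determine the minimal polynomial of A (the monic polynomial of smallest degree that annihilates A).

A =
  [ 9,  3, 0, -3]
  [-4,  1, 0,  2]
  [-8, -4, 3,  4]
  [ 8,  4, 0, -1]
x^2 - 6*x + 9

The characteristic polynomial is χ_A(x) = (x - 3)^4, so the eigenvalues are known. The minimal polynomial is
  m_A(x) = Π_λ (x − λ)^{k_λ}
where k_λ is the size of the *largest* Jordan block for λ (equivalently, the smallest k with (A − λI)^k v = 0 for every generalised eigenvector v of λ).

  λ = 3: largest Jordan block has size 2, contributing (x − 3)^2

So m_A(x) = (x - 3)^2 = x^2 - 6*x + 9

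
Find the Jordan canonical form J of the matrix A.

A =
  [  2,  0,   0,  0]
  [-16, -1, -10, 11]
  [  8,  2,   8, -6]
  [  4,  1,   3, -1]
J_3(2) ⊕ J_1(2)

The characteristic polynomial is
  det(x·I − A) = x^4 - 8*x^3 + 24*x^2 - 32*x + 16 = (x - 2)^4

Eigenvalues and multiplicities (the geometric multiplicity of λ is n − rank(A − λI), which equals the number of Jordan blocks for λ):
  λ = 2: algebraic multiplicity = 4, geometric multiplicity = 2

Determining the block sizes for each eigenvalue:
  λ = 2: with am = 4 and gm = 2, the partition is not yet determined (e.g. several partitions of 4 into 2 parts exist). Let N = A − (2)·I. Computing rank(N^1) = 2, rank(N^2) = 1, rank(N^3) = 0; the number of blocks of size ≥ j is rank(N^{j−1}) − rank(N^j), giving [2, 1, 1]. So we have 1 block(s) of size 3, 1 block(s) of size 1 → block sizes [3, 1]

Assembling the blocks gives a Jordan form
J =
  [2, 1, 0, 0]
  [0, 2, 1, 0]
  [0, 0, 2, 0]
  [0, 0, 0, 2]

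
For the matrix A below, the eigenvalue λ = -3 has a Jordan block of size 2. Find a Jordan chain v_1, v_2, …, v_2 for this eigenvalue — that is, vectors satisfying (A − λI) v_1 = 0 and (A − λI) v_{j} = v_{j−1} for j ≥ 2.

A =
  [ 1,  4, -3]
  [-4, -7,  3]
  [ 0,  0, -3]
A Jordan chain for λ = -3 of length 2:
v_1 = (4, -4, 0)ᵀ
v_2 = (1, 0, 0)ᵀ

Let N = A − (-3)·I. We want v_2 with N^2 v_2 = 0 but N^1 v_2 ≠ 0; then v_{j-1} := N · v_j for j = 2, …, 2.

Pick v_2 = (1, 0, 0)ᵀ.
Then v_1 = N · v_2 = (4, -4, 0)ᵀ.

Sanity check: (A − (-3)·I) v_1 = (0, 0, 0)ᵀ = 0. ✓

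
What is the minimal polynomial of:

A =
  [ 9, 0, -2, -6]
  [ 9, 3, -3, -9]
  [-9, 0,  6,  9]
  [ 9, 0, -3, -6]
x^2 - 6*x + 9

The characteristic polynomial is χ_A(x) = (x - 3)^4, so the eigenvalues are known. The minimal polynomial is
  m_A(x) = Π_λ (x − λ)^{k_λ}
where k_λ is the size of the *largest* Jordan block for λ (equivalently, the smallest k with (A − λI)^k v = 0 for every generalised eigenvector v of λ).

  λ = 3: largest Jordan block has size 2, contributing (x − 3)^2

So m_A(x) = (x - 3)^2 = x^2 - 6*x + 9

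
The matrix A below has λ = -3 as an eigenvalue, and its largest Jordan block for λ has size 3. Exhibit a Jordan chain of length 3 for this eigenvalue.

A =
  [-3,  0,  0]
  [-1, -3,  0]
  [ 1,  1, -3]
A Jordan chain for λ = -3 of length 3:
v_1 = (0, 0, -1)ᵀ
v_2 = (0, -1, 1)ᵀ
v_3 = (1, 0, 0)ᵀ

Let N = A − (-3)·I. We want v_3 with N^3 v_3 = 0 but N^2 v_3 ≠ 0; then v_{j-1} := N · v_j for j = 3, …, 2.

Pick v_3 = (1, 0, 0)ᵀ.
Then v_2 = N · v_3 = (0, -1, 1)ᵀ.
Then v_1 = N · v_2 = (0, 0, -1)ᵀ.

Sanity check: (A − (-3)·I) v_1 = (0, 0, 0)ᵀ = 0. ✓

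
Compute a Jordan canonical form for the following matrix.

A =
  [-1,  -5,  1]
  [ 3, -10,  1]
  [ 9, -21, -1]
J_3(-4)

The characteristic polynomial is
  det(x·I − A) = x^3 + 12*x^2 + 48*x + 64 = (x + 4)^3

Eigenvalues and multiplicities (the geometric multiplicity of λ is n − rank(A − λI), which equals the number of Jordan blocks for λ):
  λ = -4: algebraic multiplicity = 3, geometric multiplicity = 1

Determining the block sizes for each eigenvalue:
  λ = -4: one block (gm = 1), so the single block has size am = 3 → block sizes [3]

Assembling the blocks gives a Jordan form
J =
  [-4,  1,  0]
  [ 0, -4,  1]
  [ 0,  0, -4]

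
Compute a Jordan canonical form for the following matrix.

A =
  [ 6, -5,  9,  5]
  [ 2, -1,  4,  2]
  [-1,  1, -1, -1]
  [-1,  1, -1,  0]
J_3(1) ⊕ J_1(1)

The characteristic polynomial is
  det(x·I − A) = x^4 - 4*x^3 + 6*x^2 - 4*x + 1 = (x - 1)^4

Eigenvalues and multiplicities (the geometric multiplicity of λ is n − rank(A − λI), which equals the number of Jordan blocks for λ):
  λ = 1: algebraic multiplicity = 4, geometric multiplicity = 2

Determining the block sizes for each eigenvalue:
  λ = 1: with am = 4 and gm = 2, the partition is not yet determined (e.g. several partitions of 4 into 2 parts exist). Let N = A − (1)·I. Computing rank(N^1) = 2, rank(N^2) = 1, rank(N^3) = 0; the number of blocks of size ≥ j is rank(N^{j−1}) − rank(N^j), giving [2, 1, 1]. So we have 1 block(s) of size 3, 1 block(s) of size 1 → block sizes [3, 1]

Assembling the blocks gives a Jordan form
J =
  [1, 1, 0, 0]
  [0, 1, 1, 0]
  [0, 0, 1, 0]
  [0, 0, 0, 1]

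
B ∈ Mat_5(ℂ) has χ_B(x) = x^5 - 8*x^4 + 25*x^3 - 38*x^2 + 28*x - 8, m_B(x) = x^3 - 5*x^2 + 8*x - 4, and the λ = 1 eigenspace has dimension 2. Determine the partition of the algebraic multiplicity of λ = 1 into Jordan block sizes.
Block sizes for λ = 1: [1, 1]

Step 1 — from the characteristic polynomial, algebraic multiplicity of λ = 1 is 2. From dim ker(B − (1)·I) = 2, there are exactly 2 Jordan blocks for λ = 1.
Step 2 — from the minimal polynomial, the factor (x − 1) tells us the largest block for λ = 1 has size 1.
Step 3 — with total size 2, 2 blocks, and largest block 1, the block sizes (in nonincreasing order) are [1, 1].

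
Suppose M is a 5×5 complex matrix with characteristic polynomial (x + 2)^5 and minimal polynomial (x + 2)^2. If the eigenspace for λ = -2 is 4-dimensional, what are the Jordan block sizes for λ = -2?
Block sizes for λ = -2: [2, 1, 1, 1]

Step 1 — from the characteristic polynomial, algebraic multiplicity of λ = -2 is 5. From dim ker(M − (-2)·I) = 4, there are exactly 4 Jordan blocks for λ = -2.
Step 2 — from the minimal polynomial, the factor (x + 2)^2 tells us the largest block for λ = -2 has size 2.
Step 3 — with total size 5, 4 blocks, and largest block 2, the block sizes (in nonincreasing order) are [2, 1, 1, 1].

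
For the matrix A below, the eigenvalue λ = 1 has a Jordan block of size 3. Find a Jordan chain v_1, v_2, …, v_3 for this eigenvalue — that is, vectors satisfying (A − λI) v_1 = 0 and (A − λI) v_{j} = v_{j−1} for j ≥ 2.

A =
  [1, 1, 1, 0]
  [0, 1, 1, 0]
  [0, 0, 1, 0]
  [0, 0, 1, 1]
A Jordan chain for λ = 1 of length 3:
v_1 = (1, 0, 0, 0)ᵀ
v_2 = (1, 1, 0, 1)ᵀ
v_3 = (0, 0, 1, 0)ᵀ

Let N = A − (1)·I. We want v_3 with N^3 v_3 = 0 but N^2 v_3 ≠ 0; then v_{j-1} := N · v_j for j = 3, …, 2.

Pick v_3 = (0, 0, 1, 0)ᵀ.
Then v_2 = N · v_3 = (1, 1, 0, 1)ᵀ.
Then v_1 = N · v_2 = (1, 0, 0, 0)ᵀ.

Sanity check: (A − (1)·I) v_1 = (0, 0, 0, 0)ᵀ = 0. ✓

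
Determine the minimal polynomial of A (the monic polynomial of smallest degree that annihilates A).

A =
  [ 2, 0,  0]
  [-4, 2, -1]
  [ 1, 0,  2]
x^3 - 6*x^2 + 12*x - 8

The characteristic polynomial is χ_A(x) = (x - 2)^3, so the eigenvalues are known. The minimal polynomial is
  m_A(x) = Π_λ (x − λ)^{k_λ}
where k_λ is the size of the *largest* Jordan block for λ (equivalently, the smallest k with (A − λI)^k v = 0 for every generalised eigenvector v of λ).

  λ = 2: largest Jordan block has size 3, contributing (x − 2)^3

So m_A(x) = (x - 2)^3 = x^3 - 6*x^2 + 12*x - 8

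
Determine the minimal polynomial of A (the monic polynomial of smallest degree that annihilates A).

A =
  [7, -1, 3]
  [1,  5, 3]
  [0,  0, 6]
x^2 - 12*x + 36

The characteristic polynomial is χ_A(x) = (x - 6)^3, so the eigenvalues are known. The minimal polynomial is
  m_A(x) = Π_λ (x − λ)^{k_λ}
where k_λ is the size of the *largest* Jordan block for λ (equivalently, the smallest k with (A − λI)^k v = 0 for every generalised eigenvector v of λ).

  λ = 6: largest Jordan block has size 2, contributing (x − 6)^2

So m_A(x) = (x - 6)^2 = x^2 - 12*x + 36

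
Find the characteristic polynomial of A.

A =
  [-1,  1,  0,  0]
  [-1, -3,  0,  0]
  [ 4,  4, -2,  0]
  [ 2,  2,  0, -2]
x^4 + 8*x^3 + 24*x^2 + 32*x + 16

Expanding det(x·I − A) (e.g. by cofactor expansion or by noting that A is similar to its Jordan form J, which has the same characteristic polynomial as A) gives
  χ_A(x) = x^4 + 8*x^3 + 24*x^2 + 32*x + 16
which factors as (x + 2)^4. The eigenvalues (with algebraic multiplicities) are λ = -2 with multiplicity 4.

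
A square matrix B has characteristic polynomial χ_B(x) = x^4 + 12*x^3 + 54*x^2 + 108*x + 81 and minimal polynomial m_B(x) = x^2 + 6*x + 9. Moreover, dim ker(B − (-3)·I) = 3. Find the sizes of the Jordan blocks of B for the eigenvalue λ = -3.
Block sizes for λ = -3: [2, 1, 1]

Step 1 — from the characteristic polynomial, algebraic multiplicity of λ = -3 is 4. From dim ker(B − (-3)·I) = 3, there are exactly 3 Jordan blocks for λ = -3.
Step 2 — from the minimal polynomial, the factor (x + 3)^2 tells us the largest block for λ = -3 has size 2.
Step 3 — with total size 4, 3 blocks, and largest block 2, the block sizes (in nonincreasing order) are [2, 1, 1].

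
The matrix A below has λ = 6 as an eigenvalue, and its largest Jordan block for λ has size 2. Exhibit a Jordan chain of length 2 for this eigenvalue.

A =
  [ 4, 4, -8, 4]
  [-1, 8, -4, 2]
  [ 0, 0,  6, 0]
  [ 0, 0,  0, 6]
A Jordan chain for λ = 6 of length 2:
v_1 = (-2, -1, 0, 0)ᵀ
v_2 = (1, 0, 0, 0)ᵀ

Let N = A − (6)·I. We want v_2 with N^2 v_2 = 0 but N^1 v_2 ≠ 0; then v_{j-1} := N · v_j for j = 2, …, 2.

Pick v_2 = (1, 0, 0, 0)ᵀ.
Then v_1 = N · v_2 = (-2, -1, 0, 0)ᵀ.

Sanity check: (A − (6)·I) v_1 = (0, 0, 0, 0)ᵀ = 0. ✓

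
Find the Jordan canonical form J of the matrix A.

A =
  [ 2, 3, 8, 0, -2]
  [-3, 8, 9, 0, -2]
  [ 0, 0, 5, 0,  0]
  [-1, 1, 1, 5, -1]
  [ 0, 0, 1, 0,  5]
J_3(5) ⊕ J_2(5)

The characteristic polynomial is
  det(x·I − A) = x^5 - 25*x^4 + 250*x^3 - 1250*x^2 + 3125*x - 3125 = (x - 5)^5

Eigenvalues and multiplicities (the geometric multiplicity of λ is n − rank(A − λI), which equals the number of Jordan blocks for λ):
  λ = 5: algebraic multiplicity = 5, geometric multiplicity = 2

Determining the block sizes for each eigenvalue:
  λ = 5: with am = 5 and gm = 2, the partition is not yet determined (e.g. several partitions of 5 into 2 parts exist). Let N = A − (5)·I. Computing rank(N^1) = 3, rank(N^2) = 1, rank(N^3) = 0; the number of blocks of size ≥ j is rank(N^{j−1}) − rank(N^j), giving [2, 2, 1]. So we have 1 block(s) of size 3, 1 block(s) of size 2 → block sizes [3, 2]

Assembling the blocks gives a Jordan form
J =
  [5, 1, 0, 0, 0]
  [0, 5, 1, 0, 0]
  [0, 0, 5, 0, 0]
  [0, 0, 0, 5, 1]
  [0, 0, 0, 0, 5]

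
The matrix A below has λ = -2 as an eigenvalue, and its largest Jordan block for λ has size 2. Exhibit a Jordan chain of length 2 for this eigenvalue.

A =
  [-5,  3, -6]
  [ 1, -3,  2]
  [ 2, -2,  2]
A Jordan chain for λ = -2 of length 2:
v_1 = (-3, 1, 2)ᵀ
v_2 = (1, 0, 0)ᵀ

Let N = A − (-2)·I. We want v_2 with N^2 v_2 = 0 but N^1 v_2 ≠ 0; then v_{j-1} := N · v_j for j = 2, …, 2.

Pick v_2 = (1, 0, 0)ᵀ.
Then v_1 = N · v_2 = (-3, 1, 2)ᵀ.

Sanity check: (A − (-2)·I) v_1 = (0, 0, 0)ᵀ = 0. ✓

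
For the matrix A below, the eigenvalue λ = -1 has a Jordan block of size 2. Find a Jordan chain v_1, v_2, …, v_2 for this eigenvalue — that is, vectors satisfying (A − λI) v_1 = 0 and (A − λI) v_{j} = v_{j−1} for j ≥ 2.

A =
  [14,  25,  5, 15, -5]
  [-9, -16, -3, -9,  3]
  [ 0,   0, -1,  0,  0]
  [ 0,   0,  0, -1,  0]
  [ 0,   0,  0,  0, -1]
A Jordan chain for λ = -1 of length 2:
v_1 = (15, -9, 0, 0, 0)ᵀ
v_2 = (1, 0, 0, 0, 0)ᵀ

Let N = A − (-1)·I. We want v_2 with N^2 v_2 = 0 but N^1 v_2 ≠ 0; then v_{j-1} := N · v_j for j = 2, …, 2.

Pick v_2 = (1, 0, 0, 0, 0)ᵀ.
Then v_1 = N · v_2 = (15, -9, 0, 0, 0)ᵀ.

Sanity check: (A − (-1)·I) v_1 = (0, 0, 0, 0, 0)ᵀ = 0. ✓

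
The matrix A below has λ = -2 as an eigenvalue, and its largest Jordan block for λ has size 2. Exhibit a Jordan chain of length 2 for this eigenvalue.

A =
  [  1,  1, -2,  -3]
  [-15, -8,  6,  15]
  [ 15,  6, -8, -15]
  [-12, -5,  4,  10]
A Jordan chain for λ = -2 of length 2:
v_1 = (1, 0, 0, 1)ᵀ
v_2 = (2, -5, 0, 0)ᵀ

Let N = A − (-2)·I. We want v_2 with N^2 v_2 = 0 but N^1 v_2 ≠ 0; then v_{j-1} := N · v_j for j = 2, …, 2.

Pick v_2 = (2, -5, 0, 0)ᵀ.
Then v_1 = N · v_2 = (1, 0, 0, 1)ᵀ.

Sanity check: (A − (-2)·I) v_1 = (0, 0, 0, 0)ᵀ = 0. ✓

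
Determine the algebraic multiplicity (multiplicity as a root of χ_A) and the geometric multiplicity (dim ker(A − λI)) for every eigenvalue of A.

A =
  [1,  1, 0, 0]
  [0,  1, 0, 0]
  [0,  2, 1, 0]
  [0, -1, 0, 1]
λ = 1: alg = 4, geom = 3

Step 1 — factor the characteristic polynomial to read off the algebraic multiplicities:
  χ_A(x) = (x - 1)^4

Step 2 — compute geometric multiplicities via the rank-nullity identity g(λ) = n − rank(A − λI):
  rank(A − (1)·I) = 1, so dim ker(A − (1)·I) = n − 1 = 3

Summary:
  λ = 1: algebraic multiplicity = 4, geometric multiplicity = 3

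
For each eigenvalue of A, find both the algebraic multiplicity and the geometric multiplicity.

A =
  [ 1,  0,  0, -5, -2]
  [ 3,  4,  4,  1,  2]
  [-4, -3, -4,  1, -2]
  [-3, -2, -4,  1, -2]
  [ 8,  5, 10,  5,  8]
λ = 2: alg = 5, geom = 3

Step 1 — factor the characteristic polynomial to read off the algebraic multiplicities:
  χ_A(x) = (x - 2)^5

Step 2 — compute geometric multiplicities via the rank-nullity identity g(λ) = n − rank(A − λI):
  rank(A − (2)·I) = 2, so dim ker(A − (2)·I) = n − 2 = 3

Summary:
  λ = 2: algebraic multiplicity = 5, geometric multiplicity = 3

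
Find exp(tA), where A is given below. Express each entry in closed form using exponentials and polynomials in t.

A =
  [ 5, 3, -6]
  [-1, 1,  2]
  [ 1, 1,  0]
e^{tA} =
  [3*t*exp(2*t) + exp(2*t), 3*t*exp(2*t), -6*t*exp(2*t)]
  [-t*exp(2*t), -t*exp(2*t) + exp(2*t), 2*t*exp(2*t)]
  [t*exp(2*t), t*exp(2*t), -2*t*exp(2*t) + exp(2*t)]

Strategy: write A = P · J · P⁻¹ where J is a Jordan canonical form, so e^{tA} = P · e^{tJ} · P⁻¹, and e^{tJ} can be computed block-by-block.

A has Jordan form
J =
  [2, 1, 0]
  [0, 2, 0]
  [0, 0, 2]
(up to reordering of blocks).

Per-block formulas:
  For a 2×2 Jordan block J_2(2): exp(t · J_2(2)) = e^(2t)·(I + t·N), where N is the 2×2 nilpotent shift.
  For a 1×1 block at λ = 2: exp(t · [2]) = [e^(2t)].

After assembling e^{tJ} and conjugating by P, we get:

e^{tA} =
  [3*t*exp(2*t) + exp(2*t), 3*t*exp(2*t), -6*t*exp(2*t)]
  [-t*exp(2*t), -t*exp(2*t) + exp(2*t), 2*t*exp(2*t)]
  [t*exp(2*t), t*exp(2*t), -2*t*exp(2*t) + exp(2*t)]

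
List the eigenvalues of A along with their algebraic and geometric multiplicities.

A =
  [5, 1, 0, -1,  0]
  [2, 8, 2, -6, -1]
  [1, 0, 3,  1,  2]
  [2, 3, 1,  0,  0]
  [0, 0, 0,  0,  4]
λ = 4: alg = 5, geom = 2

Step 1 — factor the characteristic polynomial to read off the algebraic multiplicities:
  χ_A(x) = (x - 4)^5

Step 2 — compute geometric multiplicities via the rank-nullity identity g(λ) = n − rank(A − λI):
  rank(A − (4)·I) = 3, so dim ker(A − (4)·I) = n − 3 = 2

Summary:
  λ = 4: algebraic multiplicity = 5, geometric multiplicity = 2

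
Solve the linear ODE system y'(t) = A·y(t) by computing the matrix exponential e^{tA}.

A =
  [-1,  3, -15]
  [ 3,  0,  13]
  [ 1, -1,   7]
e^{tA} =
  [3*t^2*exp(2*t)/2 - 3*t*exp(2*t) + exp(2*t), 3*t*exp(2*t), 9*t^2*exp(2*t)/2 - 15*t*exp(2*t)]
  [-t^2*exp(2*t) + 3*t*exp(2*t), -2*t*exp(2*t) + exp(2*t), -3*t^2*exp(2*t) + 13*t*exp(2*t)]
  [-t^2*exp(2*t)/2 + t*exp(2*t), -t*exp(2*t), -3*t^2*exp(2*t)/2 + 5*t*exp(2*t) + exp(2*t)]

Strategy: write A = P · J · P⁻¹ where J is a Jordan canonical form, so e^{tA} = P · e^{tJ} · P⁻¹, and e^{tJ} can be computed block-by-block.

A has Jordan form
J =
  [2, 1, 0]
  [0, 2, 1]
  [0, 0, 2]
(up to reordering of blocks).

Per-block formulas:
  For a 3×3 Jordan block J_3(2): exp(t · J_3(2)) = e^(2t)·(I + t·N + (t^2/2)·N^2), where N is the 3×3 nilpotent shift.

After assembling e^{tJ} and conjugating by P, we get:

e^{tA} =
  [3*t^2*exp(2*t)/2 - 3*t*exp(2*t) + exp(2*t), 3*t*exp(2*t), 9*t^2*exp(2*t)/2 - 15*t*exp(2*t)]
  [-t^2*exp(2*t) + 3*t*exp(2*t), -2*t*exp(2*t) + exp(2*t), -3*t^2*exp(2*t) + 13*t*exp(2*t)]
  [-t^2*exp(2*t)/2 + t*exp(2*t), -t*exp(2*t), -3*t^2*exp(2*t)/2 + 5*t*exp(2*t) + exp(2*t)]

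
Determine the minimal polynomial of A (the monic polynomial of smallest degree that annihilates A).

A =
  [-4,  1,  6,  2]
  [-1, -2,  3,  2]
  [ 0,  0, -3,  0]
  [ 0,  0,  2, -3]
x^3 + 9*x^2 + 27*x + 27

The characteristic polynomial is χ_A(x) = (x + 3)^4, so the eigenvalues are known. The minimal polynomial is
  m_A(x) = Π_λ (x − λ)^{k_λ}
where k_λ is the size of the *largest* Jordan block for λ (equivalently, the smallest k with (A − λI)^k v = 0 for every generalised eigenvector v of λ).

  λ = -3: largest Jordan block has size 3, contributing (x + 3)^3

So m_A(x) = (x + 3)^3 = x^3 + 9*x^2 + 27*x + 27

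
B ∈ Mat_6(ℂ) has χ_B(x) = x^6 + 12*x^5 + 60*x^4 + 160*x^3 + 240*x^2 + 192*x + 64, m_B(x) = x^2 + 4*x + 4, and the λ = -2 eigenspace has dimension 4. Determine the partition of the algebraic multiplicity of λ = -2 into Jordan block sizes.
Block sizes for λ = -2: [2, 2, 1, 1]

Step 1 — from the characteristic polynomial, algebraic multiplicity of λ = -2 is 6. From dim ker(B − (-2)·I) = 4, there are exactly 4 Jordan blocks for λ = -2.
Step 2 — from the minimal polynomial, the factor (x + 2)^2 tells us the largest block for λ = -2 has size 2.
Step 3 — with total size 6, 4 blocks, and largest block 2, the block sizes (in nonincreasing order) are [2, 2, 1, 1].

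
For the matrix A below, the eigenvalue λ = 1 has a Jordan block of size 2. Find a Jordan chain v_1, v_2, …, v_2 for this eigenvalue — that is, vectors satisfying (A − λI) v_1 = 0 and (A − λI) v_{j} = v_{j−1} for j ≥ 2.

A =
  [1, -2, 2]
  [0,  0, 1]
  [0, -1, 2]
A Jordan chain for λ = 1 of length 2:
v_1 = (-2, -1, -1)ᵀ
v_2 = (0, 1, 0)ᵀ

Let N = A − (1)·I. We want v_2 with N^2 v_2 = 0 but N^1 v_2 ≠ 0; then v_{j-1} := N · v_j for j = 2, …, 2.

Pick v_2 = (0, 1, 0)ᵀ.
Then v_1 = N · v_2 = (-2, -1, -1)ᵀ.

Sanity check: (A − (1)·I) v_1 = (0, 0, 0)ᵀ = 0. ✓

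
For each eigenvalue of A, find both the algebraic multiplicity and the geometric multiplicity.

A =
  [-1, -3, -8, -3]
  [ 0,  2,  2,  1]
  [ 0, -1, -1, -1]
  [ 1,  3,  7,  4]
λ = 1: alg = 4, geom = 2

Step 1 — factor the characteristic polynomial to read off the algebraic multiplicities:
  χ_A(x) = (x - 1)^4

Step 2 — compute geometric multiplicities via the rank-nullity identity g(λ) = n − rank(A − λI):
  rank(A − (1)·I) = 2, so dim ker(A − (1)·I) = n − 2 = 2

Summary:
  λ = 1: algebraic multiplicity = 4, geometric multiplicity = 2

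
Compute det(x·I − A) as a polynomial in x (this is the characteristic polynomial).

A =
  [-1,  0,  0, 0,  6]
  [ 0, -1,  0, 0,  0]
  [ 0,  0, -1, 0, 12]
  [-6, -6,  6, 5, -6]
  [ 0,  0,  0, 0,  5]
x^5 - 7*x^4 - 2*x^3 + 46*x^2 + 65*x + 25

Expanding det(x·I − A) (e.g. by cofactor expansion or by noting that A is similar to its Jordan form J, which has the same characteristic polynomial as A) gives
  χ_A(x) = x^5 - 7*x^4 - 2*x^3 + 46*x^2 + 65*x + 25
which factors as (x - 5)^2*(x + 1)^3. The eigenvalues (with algebraic multiplicities) are λ = -1 with multiplicity 3, λ = 5 with multiplicity 2.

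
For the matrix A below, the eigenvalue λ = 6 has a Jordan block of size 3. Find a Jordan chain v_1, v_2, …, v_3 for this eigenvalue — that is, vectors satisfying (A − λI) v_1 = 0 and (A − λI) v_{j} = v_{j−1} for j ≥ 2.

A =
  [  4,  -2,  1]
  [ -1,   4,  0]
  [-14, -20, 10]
A Jordan chain for λ = 6 of length 3:
v_1 = (-8, 4, -8)ᵀ
v_2 = (-2, -1, -14)ᵀ
v_3 = (1, 0, 0)ᵀ

Let N = A − (6)·I. We want v_3 with N^3 v_3 = 0 but N^2 v_3 ≠ 0; then v_{j-1} := N · v_j for j = 3, …, 2.

Pick v_3 = (1, 0, 0)ᵀ.
Then v_2 = N · v_3 = (-2, -1, -14)ᵀ.
Then v_1 = N · v_2 = (-8, 4, -8)ᵀ.

Sanity check: (A − (6)·I) v_1 = (0, 0, 0)ᵀ = 0. ✓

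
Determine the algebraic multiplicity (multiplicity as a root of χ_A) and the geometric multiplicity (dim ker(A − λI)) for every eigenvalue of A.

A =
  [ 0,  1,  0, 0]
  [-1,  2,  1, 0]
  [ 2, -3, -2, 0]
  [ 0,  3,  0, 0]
λ = 0: alg = 4, geom = 2

Step 1 — factor the characteristic polynomial to read off the algebraic multiplicities:
  χ_A(x) = x^4

Step 2 — compute geometric multiplicities via the rank-nullity identity g(λ) = n − rank(A − λI):
  rank(A − (0)·I) = 2, so dim ker(A − (0)·I) = n − 2 = 2

Summary:
  λ = 0: algebraic multiplicity = 4, geometric multiplicity = 2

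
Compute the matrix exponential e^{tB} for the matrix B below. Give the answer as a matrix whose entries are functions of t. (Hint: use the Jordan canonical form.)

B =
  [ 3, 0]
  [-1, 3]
e^{tB} =
  [exp(3*t), 0]
  [-t*exp(3*t), exp(3*t)]

Strategy: write B = P · J · P⁻¹ where J is a Jordan canonical form, so e^{tB} = P · e^{tJ} · P⁻¹, and e^{tJ} can be computed block-by-block.

B has Jordan form
J =
  [3, 1]
  [0, 3]
(up to reordering of blocks).

Per-block formulas:
  For a 2×2 Jordan block J_2(3): exp(t · J_2(3)) = e^(3t)·(I + t·N), where N is the 2×2 nilpotent shift.

After assembling e^{tJ} and conjugating by P, we get:

e^{tB} =
  [exp(3*t), 0]
  [-t*exp(3*t), exp(3*t)]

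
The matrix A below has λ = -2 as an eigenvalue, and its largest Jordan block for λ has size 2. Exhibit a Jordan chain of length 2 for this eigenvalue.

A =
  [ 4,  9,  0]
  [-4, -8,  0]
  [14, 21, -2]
A Jordan chain for λ = -2 of length 2:
v_1 = (6, -4, 14)ᵀ
v_2 = (1, 0, 0)ᵀ

Let N = A − (-2)·I. We want v_2 with N^2 v_2 = 0 but N^1 v_2 ≠ 0; then v_{j-1} := N · v_j for j = 2, …, 2.

Pick v_2 = (1, 0, 0)ᵀ.
Then v_1 = N · v_2 = (6, -4, 14)ᵀ.

Sanity check: (A − (-2)·I) v_1 = (0, 0, 0)ᵀ = 0. ✓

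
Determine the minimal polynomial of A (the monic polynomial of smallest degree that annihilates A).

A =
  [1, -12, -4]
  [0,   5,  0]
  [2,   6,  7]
x^2 - 8*x + 15

The characteristic polynomial is χ_A(x) = (x - 5)^2*(x - 3), so the eigenvalues are known. The minimal polynomial is
  m_A(x) = Π_λ (x − λ)^{k_λ}
where k_λ is the size of the *largest* Jordan block for λ (equivalently, the smallest k with (A − λI)^k v = 0 for every generalised eigenvector v of λ).

  λ = 3: largest Jordan block has size 1, contributing (x − 3)
  λ = 5: largest Jordan block has size 1, contributing (x − 5)

So m_A(x) = (x - 5)*(x - 3) = x^2 - 8*x + 15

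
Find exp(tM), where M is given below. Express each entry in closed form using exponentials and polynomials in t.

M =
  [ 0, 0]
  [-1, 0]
e^{tM} =
  [1, 0]
  [-t, 1]

Strategy: write M = P · J · P⁻¹ where J is a Jordan canonical form, so e^{tM} = P · e^{tJ} · P⁻¹, and e^{tJ} can be computed block-by-block.

M has Jordan form
J =
  [0, 1]
  [0, 0]
(up to reordering of blocks).

Per-block formulas:
  For a 2×2 Jordan block J_2(0): exp(t · J_2(0)) = e^(0t)·(I + t·N), where N is the 2×2 nilpotent shift.

After assembling e^{tJ} and conjugating by P, we get:

e^{tM} =
  [1, 0]
  [-t, 1]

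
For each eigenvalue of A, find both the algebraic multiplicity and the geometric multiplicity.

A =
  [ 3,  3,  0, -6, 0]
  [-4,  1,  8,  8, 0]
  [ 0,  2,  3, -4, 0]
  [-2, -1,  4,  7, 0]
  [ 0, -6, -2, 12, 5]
λ = 3: alg = 3, geom = 2; λ = 5: alg = 2, geom = 2

Step 1 — factor the characteristic polynomial to read off the algebraic multiplicities:
  χ_A(x) = (x - 5)^2*(x - 3)^3

Step 2 — compute geometric multiplicities via the rank-nullity identity g(λ) = n − rank(A − λI):
  rank(A − (3)·I) = 3, so dim ker(A − (3)·I) = n − 3 = 2
  rank(A − (5)·I) = 3, so dim ker(A − (5)·I) = n − 3 = 2

Summary:
  λ = 3: algebraic multiplicity = 3, geometric multiplicity = 2
  λ = 5: algebraic multiplicity = 2, geometric multiplicity = 2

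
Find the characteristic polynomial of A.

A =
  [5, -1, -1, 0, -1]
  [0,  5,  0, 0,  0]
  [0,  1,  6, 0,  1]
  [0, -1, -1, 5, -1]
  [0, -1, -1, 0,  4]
x^5 - 25*x^4 + 250*x^3 - 1250*x^2 + 3125*x - 3125

Expanding det(x·I − A) (e.g. by cofactor expansion or by noting that A is similar to its Jordan form J, which has the same characteristic polynomial as A) gives
  χ_A(x) = x^5 - 25*x^4 + 250*x^3 - 1250*x^2 + 3125*x - 3125
which factors as (x - 5)^5. The eigenvalues (with algebraic multiplicities) are λ = 5 with multiplicity 5.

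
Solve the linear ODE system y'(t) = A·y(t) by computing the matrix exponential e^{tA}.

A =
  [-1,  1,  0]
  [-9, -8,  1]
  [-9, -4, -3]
e^{tA} =
  [3*t*exp(-4*t) + exp(-4*t), -t^2*exp(-4*t)/2 + t*exp(-4*t), t^2*exp(-4*t)/2]
  [-9*t*exp(-4*t), 3*t^2*exp(-4*t)/2 - 4*t*exp(-4*t) + exp(-4*t), -3*t^2*exp(-4*t)/2 + t*exp(-4*t)]
  [-9*t*exp(-4*t), 3*t^2*exp(-4*t)/2 - 4*t*exp(-4*t), -3*t^2*exp(-4*t)/2 + t*exp(-4*t) + exp(-4*t)]

Strategy: write A = P · J · P⁻¹ where J is a Jordan canonical form, so e^{tA} = P · e^{tJ} · P⁻¹, and e^{tJ} can be computed block-by-block.

A has Jordan form
J =
  [-4,  1,  0]
  [ 0, -4,  1]
  [ 0,  0, -4]
(up to reordering of blocks).

Per-block formulas:
  For a 3×3 Jordan block J_3(-4): exp(t · J_3(-4)) = e^(-4t)·(I + t·N + (t^2/2)·N^2), where N is the 3×3 nilpotent shift.

After assembling e^{tJ} and conjugating by P, we get:

e^{tA} =
  [3*t*exp(-4*t) + exp(-4*t), -t^2*exp(-4*t)/2 + t*exp(-4*t), t^2*exp(-4*t)/2]
  [-9*t*exp(-4*t), 3*t^2*exp(-4*t)/2 - 4*t*exp(-4*t) + exp(-4*t), -3*t^2*exp(-4*t)/2 + t*exp(-4*t)]
  [-9*t*exp(-4*t), 3*t^2*exp(-4*t)/2 - 4*t*exp(-4*t), -3*t^2*exp(-4*t)/2 + t*exp(-4*t) + exp(-4*t)]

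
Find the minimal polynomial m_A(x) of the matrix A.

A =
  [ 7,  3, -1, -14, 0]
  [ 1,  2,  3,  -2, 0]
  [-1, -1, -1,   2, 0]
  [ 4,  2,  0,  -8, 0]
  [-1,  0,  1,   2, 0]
x^3

The characteristic polynomial is χ_A(x) = x^5, so the eigenvalues are known. The minimal polynomial is
  m_A(x) = Π_λ (x − λ)^{k_λ}
where k_λ is the size of the *largest* Jordan block for λ (equivalently, the smallest k with (A − λI)^k v = 0 for every generalised eigenvector v of λ).

  λ = 0: largest Jordan block has size 3, contributing (x − 0)^3

So m_A(x) = x^3 = x^3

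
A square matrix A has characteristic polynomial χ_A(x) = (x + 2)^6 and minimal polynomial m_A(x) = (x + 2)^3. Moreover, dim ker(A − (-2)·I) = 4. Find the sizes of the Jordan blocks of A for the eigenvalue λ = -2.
Block sizes for λ = -2: [3, 1, 1, 1]

Step 1 — from the characteristic polynomial, algebraic multiplicity of λ = -2 is 6. From dim ker(A − (-2)·I) = 4, there are exactly 4 Jordan blocks for λ = -2.
Step 2 — from the minimal polynomial, the factor (x + 2)^3 tells us the largest block for λ = -2 has size 3.
Step 3 — with total size 6, 4 blocks, and largest block 3, the block sizes (in nonincreasing order) are [3, 1, 1, 1].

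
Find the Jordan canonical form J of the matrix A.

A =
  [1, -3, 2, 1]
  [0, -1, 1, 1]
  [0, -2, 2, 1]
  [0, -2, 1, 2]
J_2(1) ⊕ J_2(1)

The characteristic polynomial is
  det(x·I − A) = x^4 - 4*x^3 + 6*x^2 - 4*x + 1 = (x - 1)^4

Eigenvalues and multiplicities (the geometric multiplicity of λ is n − rank(A − λI), which equals the number of Jordan blocks for λ):
  λ = 1: algebraic multiplicity = 4, geometric multiplicity = 2

Determining the block sizes for each eigenvalue:
  λ = 1: with am = 4 and gm = 2, the partition is not yet determined (e.g. several partitions of 4 into 2 parts exist). Let N = A − (1)·I. Computing rank(N^1) = 2, rank(N^2) = 0; the number of blocks of size ≥ j is rank(N^{j−1}) − rank(N^j), giving [2, 2]. So we have 2 block(s) of size 2 → block sizes [2, 2]

Assembling the blocks gives a Jordan form
J =
  [1, 1, 0, 0]
  [0, 1, 0, 0]
  [0, 0, 1, 1]
  [0, 0, 0, 1]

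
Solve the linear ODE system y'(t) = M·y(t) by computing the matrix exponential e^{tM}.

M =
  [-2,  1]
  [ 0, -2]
e^{tM} =
  [exp(-2*t), t*exp(-2*t)]
  [0, exp(-2*t)]

Strategy: write M = P · J · P⁻¹ where J is a Jordan canonical form, so e^{tM} = P · e^{tJ} · P⁻¹, and e^{tJ} can be computed block-by-block.

M has Jordan form
J =
  [-2,  1]
  [ 0, -2]
(up to reordering of blocks).

Per-block formulas:
  For a 2×2 Jordan block J_2(-2): exp(t · J_2(-2)) = e^(-2t)·(I + t·N), where N is the 2×2 nilpotent shift.

After assembling e^{tJ} and conjugating by P, we get:

e^{tM} =
  [exp(-2*t), t*exp(-2*t)]
  [0, exp(-2*t)]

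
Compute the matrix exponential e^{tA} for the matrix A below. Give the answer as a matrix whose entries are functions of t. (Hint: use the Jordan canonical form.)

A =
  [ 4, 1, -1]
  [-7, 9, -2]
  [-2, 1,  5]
e^{tA} =
  [-t^2*exp(6*t)/2 - 2*t*exp(6*t) + exp(6*t), t*exp(6*t), t^2*exp(6*t)/2 - t*exp(6*t)]
  [-3*t^2*exp(6*t)/2 - 7*t*exp(6*t), 3*t*exp(6*t) + exp(6*t), 3*t^2*exp(6*t)/2 - 2*t*exp(6*t)]
  [-t^2*exp(6*t)/2 - 2*t*exp(6*t), t*exp(6*t), t^2*exp(6*t)/2 - t*exp(6*t) + exp(6*t)]

Strategy: write A = P · J · P⁻¹ where J is a Jordan canonical form, so e^{tA} = P · e^{tJ} · P⁻¹, and e^{tJ} can be computed block-by-block.

A has Jordan form
J =
  [6, 1, 0]
  [0, 6, 1]
  [0, 0, 6]
(up to reordering of blocks).

Per-block formulas:
  For a 3×3 Jordan block J_3(6): exp(t · J_3(6)) = e^(6t)·(I + t·N + (t^2/2)·N^2), where N is the 3×3 nilpotent shift.

After assembling e^{tJ} and conjugating by P, we get:

e^{tA} =
  [-t^2*exp(6*t)/2 - 2*t*exp(6*t) + exp(6*t), t*exp(6*t), t^2*exp(6*t)/2 - t*exp(6*t)]
  [-3*t^2*exp(6*t)/2 - 7*t*exp(6*t), 3*t*exp(6*t) + exp(6*t), 3*t^2*exp(6*t)/2 - 2*t*exp(6*t)]
  [-t^2*exp(6*t)/2 - 2*t*exp(6*t), t*exp(6*t), t^2*exp(6*t)/2 - t*exp(6*t) + exp(6*t)]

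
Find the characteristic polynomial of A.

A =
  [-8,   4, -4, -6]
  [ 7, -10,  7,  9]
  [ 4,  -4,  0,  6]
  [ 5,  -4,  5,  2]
x^4 + 16*x^3 + 96*x^2 + 256*x + 256

Expanding det(x·I − A) (e.g. by cofactor expansion or by noting that A is similar to its Jordan form J, which has the same characteristic polynomial as A) gives
  χ_A(x) = x^4 + 16*x^3 + 96*x^2 + 256*x + 256
which factors as (x + 4)^4. The eigenvalues (with algebraic multiplicities) are λ = -4 with multiplicity 4.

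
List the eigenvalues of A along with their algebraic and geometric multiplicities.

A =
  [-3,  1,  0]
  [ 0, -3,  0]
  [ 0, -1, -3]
λ = -3: alg = 3, geom = 2

Step 1 — factor the characteristic polynomial to read off the algebraic multiplicities:
  χ_A(x) = (x + 3)^3

Step 2 — compute geometric multiplicities via the rank-nullity identity g(λ) = n − rank(A − λI):
  rank(A − (-3)·I) = 1, so dim ker(A − (-3)·I) = n − 1 = 2

Summary:
  λ = -3: algebraic multiplicity = 3, geometric multiplicity = 2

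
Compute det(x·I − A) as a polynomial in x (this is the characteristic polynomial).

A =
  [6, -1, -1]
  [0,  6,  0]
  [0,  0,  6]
x^3 - 18*x^2 + 108*x - 216

Expanding det(x·I − A) (e.g. by cofactor expansion or by noting that A is similar to its Jordan form J, which has the same characteristic polynomial as A) gives
  χ_A(x) = x^3 - 18*x^2 + 108*x - 216
which factors as (x - 6)^3. The eigenvalues (with algebraic multiplicities) are λ = 6 with multiplicity 3.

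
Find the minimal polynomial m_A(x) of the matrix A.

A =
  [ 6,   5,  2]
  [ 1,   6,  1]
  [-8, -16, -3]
x^3 - 9*x^2 + 27*x - 27

The characteristic polynomial is χ_A(x) = (x - 3)^3, so the eigenvalues are known. The minimal polynomial is
  m_A(x) = Π_λ (x − λ)^{k_λ}
where k_λ is the size of the *largest* Jordan block for λ (equivalently, the smallest k with (A − λI)^k v = 0 for every generalised eigenvector v of λ).

  λ = 3: largest Jordan block has size 3, contributing (x − 3)^3

So m_A(x) = (x - 3)^3 = x^3 - 9*x^2 + 27*x - 27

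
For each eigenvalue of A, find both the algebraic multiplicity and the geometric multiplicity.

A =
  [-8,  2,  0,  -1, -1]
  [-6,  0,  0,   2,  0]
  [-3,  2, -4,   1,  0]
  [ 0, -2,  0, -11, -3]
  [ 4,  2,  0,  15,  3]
λ = -4: alg = 5, geom = 3

Step 1 — factor the characteristic polynomial to read off the algebraic multiplicities:
  χ_A(x) = (x + 4)^5

Step 2 — compute geometric multiplicities via the rank-nullity identity g(λ) = n − rank(A − λI):
  rank(A − (-4)·I) = 2, so dim ker(A − (-4)·I) = n − 2 = 3

Summary:
  λ = -4: algebraic multiplicity = 5, geometric multiplicity = 3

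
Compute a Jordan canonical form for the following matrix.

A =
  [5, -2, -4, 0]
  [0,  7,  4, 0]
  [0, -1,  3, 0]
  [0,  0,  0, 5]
J_2(5) ⊕ J_1(5) ⊕ J_1(5)

The characteristic polynomial is
  det(x·I − A) = x^4 - 20*x^3 + 150*x^2 - 500*x + 625 = (x - 5)^4

Eigenvalues and multiplicities (the geometric multiplicity of λ is n − rank(A − λI), which equals the number of Jordan blocks for λ):
  λ = 5: algebraic multiplicity = 4, geometric multiplicity = 3

Determining the block sizes for each eigenvalue:
  λ = 5: 3 blocks summing to 4 forces exactly one block of size 2 and the rest size 1 → block sizes [2, 1, 1]

Assembling the blocks gives a Jordan form
J =
  [5, 1, 0, 0]
  [0, 5, 0, 0]
  [0, 0, 5, 0]
  [0, 0, 0, 5]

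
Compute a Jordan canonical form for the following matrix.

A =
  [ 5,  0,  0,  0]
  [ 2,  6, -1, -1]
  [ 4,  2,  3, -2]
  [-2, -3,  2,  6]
J_3(5) ⊕ J_1(5)

The characteristic polynomial is
  det(x·I − A) = x^4 - 20*x^3 + 150*x^2 - 500*x + 625 = (x - 5)^4

Eigenvalues and multiplicities (the geometric multiplicity of λ is n − rank(A − λI), which equals the number of Jordan blocks for λ):
  λ = 5: algebraic multiplicity = 4, geometric multiplicity = 2

Determining the block sizes for each eigenvalue:
  λ = 5: with am = 4 and gm = 2, the partition is not yet determined (e.g. several partitions of 4 into 2 parts exist). Let N = A − (5)·I. Computing rank(N^1) = 2, rank(N^2) = 1, rank(N^3) = 0; the number of blocks of size ≥ j is rank(N^{j−1}) − rank(N^j), giving [2, 1, 1]. So we have 1 block(s) of size 3, 1 block(s) of size 1 → block sizes [3, 1]

Assembling the blocks gives a Jordan form
J =
  [5, 1, 0, 0]
  [0, 5, 1, 0]
  [0, 0, 5, 0]
  [0, 0, 0, 5]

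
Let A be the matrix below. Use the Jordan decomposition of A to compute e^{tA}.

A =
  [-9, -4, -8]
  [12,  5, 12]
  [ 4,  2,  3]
e^{tA} =
  [-4*exp(t) + 5*exp(-t), -2*exp(t) + 2*exp(-t), -4*exp(t) + 4*exp(-t)]
  [6*exp(t) - 6*exp(-t), 3*exp(t) - 2*exp(-t), 6*exp(t) - 6*exp(-t)]
  [2*exp(t) - 2*exp(-t), exp(t) - exp(-t), 2*exp(t) - exp(-t)]

Strategy: write A = P · J · P⁻¹ where J is a Jordan canonical form, so e^{tA} = P · e^{tJ} · P⁻¹, and e^{tJ} can be computed block-by-block.

A has Jordan form
J =
  [-1,  0, 0]
  [ 0, -1, 0]
  [ 0,  0, 1]
(up to reordering of blocks).

Per-block formulas:
  For a 1×1 block at λ = 1: exp(t · [1]) = [e^(1t)].
  For a 1×1 block at λ = -1: exp(t · [-1]) = [e^(-1t)].

After assembling e^{tJ} and conjugating by P, we get:

e^{tA} =
  [-4*exp(t) + 5*exp(-t), -2*exp(t) + 2*exp(-t), -4*exp(t) + 4*exp(-t)]
  [6*exp(t) - 6*exp(-t), 3*exp(t) - 2*exp(-t), 6*exp(t) - 6*exp(-t)]
  [2*exp(t) - 2*exp(-t), exp(t) - exp(-t), 2*exp(t) - exp(-t)]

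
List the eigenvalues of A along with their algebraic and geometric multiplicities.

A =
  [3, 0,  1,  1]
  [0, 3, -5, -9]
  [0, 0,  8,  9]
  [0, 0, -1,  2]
λ = 3: alg = 2, geom = 2; λ = 5: alg = 2, geom = 1

Step 1 — factor the characteristic polynomial to read off the algebraic multiplicities:
  χ_A(x) = (x - 5)^2*(x - 3)^2

Step 2 — compute geometric multiplicities via the rank-nullity identity g(λ) = n − rank(A − λI):
  rank(A − (3)·I) = 2, so dim ker(A − (3)·I) = n − 2 = 2
  rank(A − (5)·I) = 3, so dim ker(A − (5)·I) = n − 3 = 1

Summary:
  λ = 3: algebraic multiplicity = 2, geometric multiplicity = 2
  λ = 5: algebraic multiplicity = 2, geometric multiplicity = 1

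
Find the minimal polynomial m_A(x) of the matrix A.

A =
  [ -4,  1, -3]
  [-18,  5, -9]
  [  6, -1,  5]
x^2 - 4*x + 4

The characteristic polynomial is χ_A(x) = (x - 2)^3, so the eigenvalues are known. The minimal polynomial is
  m_A(x) = Π_λ (x − λ)^{k_λ}
where k_λ is the size of the *largest* Jordan block for λ (equivalently, the smallest k with (A − λI)^k v = 0 for every generalised eigenvector v of λ).

  λ = 2: largest Jordan block has size 2, contributing (x − 2)^2

So m_A(x) = (x - 2)^2 = x^2 - 4*x + 4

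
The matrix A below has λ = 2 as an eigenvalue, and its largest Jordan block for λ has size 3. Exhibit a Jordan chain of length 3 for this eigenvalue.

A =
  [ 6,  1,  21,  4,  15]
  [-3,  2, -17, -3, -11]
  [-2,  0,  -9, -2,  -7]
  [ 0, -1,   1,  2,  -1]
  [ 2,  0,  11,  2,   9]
A Jordan chain for λ = 2 of length 3:
v_1 = (1, 0, 0, -1, 0)ᵀ
v_2 = (4, -3, -2, 0, 2)ᵀ
v_3 = (1, 0, 0, 0, 0)ᵀ

Let N = A − (2)·I. We want v_3 with N^3 v_3 = 0 but N^2 v_3 ≠ 0; then v_{j-1} := N · v_j for j = 3, …, 2.

Pick v_3 = (1, 0, 0, 0, 0)ᵀ.
Then v_2 = N · v_3 = (4, -3, -2, 0, 2)ᵀ.
Then v_1 = N · v_2 = (1, 0, 0, -1, 0)ᵀ.

Sanity check: (A − (2)·I) v_1 = (0, 0, 0, 0, 0)ᵀ = 0. ✓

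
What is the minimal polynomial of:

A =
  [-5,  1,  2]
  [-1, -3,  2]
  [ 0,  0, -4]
x^2 + 8*x + 16

The characteristic polynomial is χ_A(x) = (x + 4)^3, so the eigenvalues are known. The minimal polynomial is
  m_A(x) = Π_λ (x − λ)^{k_λ}
where k_λ is the size of the *largest* Jordan block for λ (equivalently, the smallest k with (A − λI)^k v = 0 for every generalised eigenvector v of λ).

  λ = -4: largest Jordan block has size 2, contributing (x + 4)^2

So m_A(x) = (x + 4)^2 = x^2 + 8*x + 16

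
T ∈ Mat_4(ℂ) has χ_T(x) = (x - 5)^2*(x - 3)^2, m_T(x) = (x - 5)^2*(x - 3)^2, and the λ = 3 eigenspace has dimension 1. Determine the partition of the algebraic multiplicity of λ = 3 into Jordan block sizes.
Block sizes for λ = 3: [2]

Step 1 — from the characteristic polynomial, algebraic multiplicity of λ = 3 is 2. From dim ker(T − (3)·I) = 1, there are exactly 1 Jordan blocks for λ = 3.
Step 2 — from the minimal polynomial, the factor (x − 3)^2 tells us the largest block for λ = 3 has size 2.
Step 3 — with total size 2, 1 blocks, and largest block 2, the block sizes (in nonincreasing order) are [2].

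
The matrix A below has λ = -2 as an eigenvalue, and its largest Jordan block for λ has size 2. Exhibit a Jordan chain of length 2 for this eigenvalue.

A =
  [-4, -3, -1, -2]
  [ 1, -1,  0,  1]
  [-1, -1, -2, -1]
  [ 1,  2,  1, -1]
A Jordan chain for λ = -2 of length 2:
v_1 = (-2, 1, -1, 1)ᵀ
v_2 = (1, 0, 0, 0)ᵀ

Let N = A − (-2)·I. We want v_2 with N^2 v_2 = 0 but N^1 v_2 ≠ 0; then v_{j-1} := N · v_j for j = 2, …, 2.

Pick v_2 = (1, 0, 0, 0)ᵀ.
Then v_1 = N · v_2 = (-2, 1, -1, 1)ᵀ.

Sanity check: (A − (-2)·I) v_1 = (0, 0, 0, 0)ᵀ = 0. ✓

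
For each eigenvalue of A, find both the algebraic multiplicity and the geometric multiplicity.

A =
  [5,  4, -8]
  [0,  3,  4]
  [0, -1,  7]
λ = 5: alg = 3, geom = 2

Step 1 — factor the characteristic polynomial to read off the algebraic multiplicities:
  χ_A(x) = (x - 5)^3

Step 2 — compute geometric multiplicities via the rank-nullity identity g(λ) = n − rank(A − λI):
  rank(A − (5)·I) = 1, so dim ker(A − (5)·I) = n − 1 = 2

Summary:
  λ = 5: algebraic multiplicity = 3, geometric multiplicity = 2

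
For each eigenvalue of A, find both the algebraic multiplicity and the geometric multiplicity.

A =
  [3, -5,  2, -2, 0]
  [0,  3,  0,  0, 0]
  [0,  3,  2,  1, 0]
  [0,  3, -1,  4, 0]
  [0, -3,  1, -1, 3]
λ = 3: alg = 5, geom = 3

Step 1 — factor the characteristic polynomial to read off the algebraic multiplicities:
  χ_A(x) = (x - 3)^5

Step 2 — compute geometric multiplicities via the rank-nullity identity g(λ) = n − rank(A − λI):
  rank(A − (3)·I) = 2, so dim ker(A − (3)·I) = n − 2 = 3

Summary:
  λ = 3: algebraic multiplicity = 5, geometric multiplicity = 3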